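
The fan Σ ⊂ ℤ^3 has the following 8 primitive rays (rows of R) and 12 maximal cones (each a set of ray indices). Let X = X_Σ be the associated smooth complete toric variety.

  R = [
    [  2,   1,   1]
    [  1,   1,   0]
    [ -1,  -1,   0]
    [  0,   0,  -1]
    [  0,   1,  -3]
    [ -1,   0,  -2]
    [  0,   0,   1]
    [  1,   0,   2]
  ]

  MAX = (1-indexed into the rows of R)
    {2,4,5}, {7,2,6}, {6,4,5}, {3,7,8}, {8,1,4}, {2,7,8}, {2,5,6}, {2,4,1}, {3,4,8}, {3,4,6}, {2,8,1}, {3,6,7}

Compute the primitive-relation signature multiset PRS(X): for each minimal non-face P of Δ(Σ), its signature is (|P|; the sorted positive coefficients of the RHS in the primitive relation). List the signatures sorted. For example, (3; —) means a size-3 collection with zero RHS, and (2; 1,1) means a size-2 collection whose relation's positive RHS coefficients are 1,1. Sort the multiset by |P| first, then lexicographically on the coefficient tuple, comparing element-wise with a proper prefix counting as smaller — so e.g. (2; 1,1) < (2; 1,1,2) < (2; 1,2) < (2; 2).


Primitive collections (12):

  • {2,3}:  v_{2} + v_{3} = 0  ⟹  sig = (2; —)
  • {4,7}:  v_{4} + v_{7} = 0  ⟹  sig = (2; —)
  • {6,8}:  v_{6} + v_{8} = 0  ⟹  sig = (2; —)
  • {1,3}:  v_{1} + v_{3} = v_{4} + v_{8}  ⟹  sig = (2; 1,1)
  • {1,6}:  v_{1} + v_{6} = v_{2} + v_{4}  ⟹  sig = (2; 1,1)
  • {1,7}:  v_{1} + v_{7} = v_{2} + v_{8}  ⟹  sig = (2; 1,1)
  • {3,5}:  v_{3} + v_{5} = v_{4} + v_{6}  ⟹  sig = (2; 1,1)
  • {5,7}:  v_{5} + v_{7} = v_{2} + v_{6}  ⟹  sig = (2; 1,1)
  • {5,8}:  v_{5} + v_{8} = v_{2} + v_{4}  ⟹  sig = (2; 1,1)
  • {1,5}:  v_{1} + v_{5} = 2·v_{2} + 2·v_{4}  ⟹  sig = (2; 2,2)
  • {2,4,6}:  v_{2} + v_{4} + v_{6} = v_{5}  ⟹  sig = (3; 1)
  • {2,4,8}:  v_{2} + v_{4} + v_{8} = v_{1}  ⟹  sig = (3; 1)

Hence PRS(X_Σ) =
{ (2; —) ×3,  (2; 1,1) ×6,  (2; 2,2),  (3; 1) ×2 }


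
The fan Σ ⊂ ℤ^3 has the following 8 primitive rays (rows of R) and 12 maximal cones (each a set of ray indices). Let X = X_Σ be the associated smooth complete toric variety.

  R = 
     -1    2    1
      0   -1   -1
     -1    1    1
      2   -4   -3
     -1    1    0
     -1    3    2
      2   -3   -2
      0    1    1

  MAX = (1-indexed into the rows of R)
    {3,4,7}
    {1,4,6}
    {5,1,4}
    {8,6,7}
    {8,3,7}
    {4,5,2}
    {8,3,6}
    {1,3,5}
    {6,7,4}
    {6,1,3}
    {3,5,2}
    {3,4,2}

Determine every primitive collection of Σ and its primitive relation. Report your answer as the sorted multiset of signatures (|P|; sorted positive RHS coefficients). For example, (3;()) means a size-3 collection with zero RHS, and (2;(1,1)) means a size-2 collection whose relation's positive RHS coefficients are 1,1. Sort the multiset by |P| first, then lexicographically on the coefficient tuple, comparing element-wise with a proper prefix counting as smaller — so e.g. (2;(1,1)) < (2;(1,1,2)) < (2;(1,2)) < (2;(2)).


Δ(Σ) — 8 vertices, 14 min non-faces:

  • {2,8}:  v_{2} + v_{8} = 0  ⟹  sig = (2;())
  • {1,2}:  v_{1} + v_{2} = v_{5}  ⟹  sig = (2;(1))
  • {1,8}:  v_{1} + v_{8} = v_{6}  ⟹  sig = (2;(1))
  • {2,6}:  v_{2} + v_{6} = v_{1}  ⟹  sig = (2;(1))
  • {2,7}:  v_{2} + v_{7} = v_{4}  ⟹  sig = (2;(1))
  • {4,8}:  v_{4} + v_{8} = v_{7}  ⟹  sig = (2;(1))
  • {5,8}:  v_{5} + v_{8} = v_{1}  ⟹  sig = (2;(1))
  • {1,7}:  v_{1} + v_{7} = v_{4} + v_{6}  ⟹  sig = (2;(1,1))
  • {5,7}:  v_{5} + v_{7} = v_{1} + v_{4}  ⟹  sig = (2;(1,1))
  • {5,6}:  v_{5} + v_{6} = 2·v_{1}  ⟹  sig = (2;(2))
  • {3,4,6}:  v_{3} + v_{4} + v_{6} = 0  ⟹  sig = (3;())
  • {1,3,4}:  v_{1} + v_{3} + v_{4} = v_{2}  ⟹  sig = (3;(1))
  • {3,6,7}:  v_{3} + v_{6} + v_{7} = v_{8}  ⟹  sig = (3;(1))
  • {3,4,5}:  v_{3} + v_{4} + v_{5} = 2·v_{2}  ⟹  sig = (3;(2))

Hence PRS(X_Σ) =
[(2;()), (2;(1)), (2;(1)), (2;(1)), (2;(1)), (2;(1)), (2;(1)), (2;(1,1)), (2;(1,1)), (2;(2)), (3;()), (3;(1)), (3;(1)), (3;(2))]


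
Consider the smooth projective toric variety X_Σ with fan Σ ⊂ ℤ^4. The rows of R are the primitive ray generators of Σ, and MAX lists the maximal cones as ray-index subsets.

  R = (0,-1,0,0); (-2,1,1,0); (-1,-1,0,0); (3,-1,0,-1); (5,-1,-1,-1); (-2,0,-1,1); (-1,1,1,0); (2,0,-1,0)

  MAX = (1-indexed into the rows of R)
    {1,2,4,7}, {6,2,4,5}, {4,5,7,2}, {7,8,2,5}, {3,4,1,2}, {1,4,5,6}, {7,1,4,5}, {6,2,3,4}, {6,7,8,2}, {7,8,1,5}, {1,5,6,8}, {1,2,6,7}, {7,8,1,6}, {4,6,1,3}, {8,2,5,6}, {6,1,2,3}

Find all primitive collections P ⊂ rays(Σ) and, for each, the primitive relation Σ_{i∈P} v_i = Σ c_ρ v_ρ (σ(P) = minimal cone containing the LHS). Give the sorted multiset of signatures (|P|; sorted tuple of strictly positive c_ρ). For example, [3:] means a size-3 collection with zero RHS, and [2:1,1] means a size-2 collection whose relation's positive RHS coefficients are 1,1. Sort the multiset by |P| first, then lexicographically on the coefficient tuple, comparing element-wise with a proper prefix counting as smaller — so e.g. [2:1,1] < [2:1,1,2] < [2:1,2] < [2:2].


9 collections generate NE(X_Σ); each relation:

  P={4,8}:  v_{4} + v_{8} = v_{5}  →  sig = [2:1]
  P={3,7}:  v_{3} + v_{7} = v_{1} + v_{2}  →  sig = [2:1,1]
  P={3,8}:  v_{3} + v_{8} = v_{4} + v_{6}  →  sig = [2:1,1]
  P={3,5}:  v_{3} + v_{5} = 2·v_{4} + v_{6}  →  sig = [2:1,2]
  P={1,2,8}:  v_{1} + v_{2} + v_{8} = 0  →  sig = [3:]
  P={4,6,7}:  v_{4} + v_{6} + v_{7} = 0  →  sig = [3:]
  P={1,2,5}:  v_{1} + v_{2} + v_{5} = v_{4}  →  sig = [3:1]
  P={5,6,7}:  v_{5} + v_{6} + v_{7} = v_{8}  →  sig = [3:1]
  P={1,2,4,6}:  v_{1} + v_{2} + v_{4} + v_{6} = v_{3}  →  sig = [4:1]

Sorted signature multiset PRS(X):
[[2:1], [2:1,1], [2:1,1], [2:1,2], [3:], [3:], [3:1], [3:1], [4:1]]


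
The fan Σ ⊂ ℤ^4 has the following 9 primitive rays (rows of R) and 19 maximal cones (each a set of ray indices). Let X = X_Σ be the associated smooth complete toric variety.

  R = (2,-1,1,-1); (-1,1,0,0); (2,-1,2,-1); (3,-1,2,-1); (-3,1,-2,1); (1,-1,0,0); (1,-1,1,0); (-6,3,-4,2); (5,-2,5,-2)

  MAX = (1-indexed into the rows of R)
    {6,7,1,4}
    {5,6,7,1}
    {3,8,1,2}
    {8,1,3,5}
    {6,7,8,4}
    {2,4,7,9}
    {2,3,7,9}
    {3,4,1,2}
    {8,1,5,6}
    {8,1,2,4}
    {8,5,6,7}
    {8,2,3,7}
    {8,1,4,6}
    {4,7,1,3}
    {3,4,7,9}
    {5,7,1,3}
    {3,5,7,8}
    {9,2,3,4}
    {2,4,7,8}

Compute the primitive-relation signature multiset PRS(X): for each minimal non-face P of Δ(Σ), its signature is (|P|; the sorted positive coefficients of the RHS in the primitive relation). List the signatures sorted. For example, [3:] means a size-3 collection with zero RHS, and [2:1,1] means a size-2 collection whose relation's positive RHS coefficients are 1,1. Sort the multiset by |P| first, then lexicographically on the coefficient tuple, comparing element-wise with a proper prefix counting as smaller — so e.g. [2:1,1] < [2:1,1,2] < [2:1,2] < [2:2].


|primitive collections| = 12. Relations:

  P = {2,6}:  v_{2} + v_{6} = 0  →  sig = [2:]
  P = {4,5}:  v_{4} + v_{5} = 0  →  sig = [2:]
  P = {2,5}:  v_{2} + v_{5} = v_{3} + v_{8}  →  sig = [2:1,1]
  P = {3,6}:  v_{3} + v_{6} = v_{1} + v_{7}  →  sig = [2:1,1]
  P = {5,9}:  v_{5} + v_{9} = v_{2} + v_{3} + v_{7}  →  sig = [2:1,1,1]
  P = {6,9}:  v_{6} + v_{9} = v_{3} + v_{4} + v_{7}  →  sig = [2:1,1,1]
  P = {1,9}:  v_{1} + v_{9} = 2·v_{3} + v_{4}  →  sig = [2:1,2]
  P = {8,9}:  v_{8} + v_{9} = 2·v_{2} + v_{7}  →  sig = [2:1,2]
  P = {1,2,7}:  v_{1} + v_{2} + v_{7} = v_{3}  →  sig = [3:1]
  P = {1,7,8}:  v_{1} + v_{7} + v_{8} = v_{5}  →  sig = [3:1]
  P = {3,4,8}:  v_{3} + v_{4} + v_{8} = v_{2}  →  sig = [3:1]
  P = {2,3,4,7}:  v_{2} + v_{3} + v_{4} + v_{7} = v_{9}  →  sig = [4:1]

Hence PRS(X_Σ) =
    [2:]
    [2:]
    [2:1,1]
    [2:1,1]
    [2:1,1,1]
    [2:1,1,1]
    [2:1,2]
    [2:1,2]
    [3:1]
    [3:1]
    [3:1]
    [4:1]


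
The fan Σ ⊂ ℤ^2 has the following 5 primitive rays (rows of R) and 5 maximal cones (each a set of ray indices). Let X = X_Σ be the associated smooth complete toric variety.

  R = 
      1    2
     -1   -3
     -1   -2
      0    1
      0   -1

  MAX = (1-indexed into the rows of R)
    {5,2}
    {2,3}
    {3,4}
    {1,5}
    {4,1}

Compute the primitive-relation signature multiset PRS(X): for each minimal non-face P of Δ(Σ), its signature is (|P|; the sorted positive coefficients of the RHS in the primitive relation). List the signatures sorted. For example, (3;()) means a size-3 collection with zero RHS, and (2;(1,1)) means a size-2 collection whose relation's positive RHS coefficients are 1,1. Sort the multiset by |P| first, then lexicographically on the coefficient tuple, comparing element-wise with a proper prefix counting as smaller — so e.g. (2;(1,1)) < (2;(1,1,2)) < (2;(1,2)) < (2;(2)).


Minimal non-faces — 5 found among 5 rays, 5 max cones:

  P = {1,3}:  v_{1} + v_{3} = 0  ⟹  sig = (2;())
  P = {4,5}:  v_{4} + v_{5} = 0  ⟹  sig = (2;())
  P = {1,2}:  v_{1} + v_{2} = v_{5}  ⟹  sig = (2;(1))
  P = {2,4}:  v_{2} + v_{4} = v_{3}  ⟹  sig = (2;(1))
  P = {3,5}:  v_{3} + v_{5} = v_{2}  ⟹  sig = (2;(1))

so the primitive-relation signature multiset is
{ (2;()) ×2,  (2;(1)) ×3 }


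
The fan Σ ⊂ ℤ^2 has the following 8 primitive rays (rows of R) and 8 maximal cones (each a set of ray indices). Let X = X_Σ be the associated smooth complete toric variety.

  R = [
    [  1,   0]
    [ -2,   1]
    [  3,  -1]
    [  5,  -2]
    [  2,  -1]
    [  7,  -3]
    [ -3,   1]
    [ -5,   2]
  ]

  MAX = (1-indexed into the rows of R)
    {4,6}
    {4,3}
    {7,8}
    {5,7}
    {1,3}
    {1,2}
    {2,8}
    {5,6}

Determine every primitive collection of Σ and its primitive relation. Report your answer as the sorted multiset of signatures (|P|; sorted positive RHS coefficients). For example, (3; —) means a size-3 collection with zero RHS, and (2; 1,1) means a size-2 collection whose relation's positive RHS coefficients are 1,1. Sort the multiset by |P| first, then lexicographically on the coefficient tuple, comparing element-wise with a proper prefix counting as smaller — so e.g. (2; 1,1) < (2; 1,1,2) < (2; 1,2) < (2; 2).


20 collections generate NE(X_Σ); each relation:

  P = {2,5}:  v_{2} + v_{5} = 0 ; sig = (2; —)
  P = {3,7}:  v_{3} + v_{7} = 0 ; sig = (2; —)
  P = {4,8}:  v_{4} + v_{8} = 0 ; sig = (2; —)
  P = {1,5}:  v_{1} + v_{5} = v_{3} ; sig = (2; 1)
  P = {1,7}:  v_{1} + v_{7} = v_{2} ; sig = (2; 1)
  P = {2,3}:  v_{2} + v_{3} = v_{1} ; sig = (2; 1)
  P = {2,4}:  v_{2} + v_{4} = v_{3} ; sig = (2; 1)
  P = {2,6}:  v_{2} + v_{6} = v_{4} ; sig = (2; 1)
  P = {2,7}:  v_{2} + v_{7} = v_{8} ; sig = (2; 1)
  P = {3,5}:  v_{3} + v_{5} = v_{4} ; sig = (2; 1)
  P = {3,8}:  v_{3} + v_{8} = v_{2} ; sig = (2; 1)
  P = {4,5}:  v_{4} + v_{5} = v_{6} ; sig = (2; 1)
  P = {4,7}:  v_{4} + v_{7} = v_{5} ; sig = (2; 1)
  P = {5,8}:  v_{5} + v_{8} = v_{7} ; sig = (2; 1)
  P = {6,8}:  v_{6} + v_{8} = v_{5} ; sig = (2; 1)
  P = {1,6}:  v_{1} + v_{6} = v_{3} + v_{4} ; sig = (2; 1,1)
  P = {1,4}:  v_{1} + v_{4} = 2·v_{3} ; sig = (2; 2)
  P = {1,8}:  v_{1} + v_{8} = 2·v_{2} ; sig = (2; 2)
  P = {3,6}:  v_{3} + v_{6} = 2·v_{4} ; sig = (2; 2)
  P = {6,7}:  v_{6} + v_{7} = 2·v_{5} ; sig = (2; 2)

so the primitive-relation signature multiset is
    |P|=2: 20 collections, coeffs (), (), (), (1), (1), (1), (1), (1), (1), (1), (1), (1), (1), (1), (1), (1,1), (2), (2), (2), (2)


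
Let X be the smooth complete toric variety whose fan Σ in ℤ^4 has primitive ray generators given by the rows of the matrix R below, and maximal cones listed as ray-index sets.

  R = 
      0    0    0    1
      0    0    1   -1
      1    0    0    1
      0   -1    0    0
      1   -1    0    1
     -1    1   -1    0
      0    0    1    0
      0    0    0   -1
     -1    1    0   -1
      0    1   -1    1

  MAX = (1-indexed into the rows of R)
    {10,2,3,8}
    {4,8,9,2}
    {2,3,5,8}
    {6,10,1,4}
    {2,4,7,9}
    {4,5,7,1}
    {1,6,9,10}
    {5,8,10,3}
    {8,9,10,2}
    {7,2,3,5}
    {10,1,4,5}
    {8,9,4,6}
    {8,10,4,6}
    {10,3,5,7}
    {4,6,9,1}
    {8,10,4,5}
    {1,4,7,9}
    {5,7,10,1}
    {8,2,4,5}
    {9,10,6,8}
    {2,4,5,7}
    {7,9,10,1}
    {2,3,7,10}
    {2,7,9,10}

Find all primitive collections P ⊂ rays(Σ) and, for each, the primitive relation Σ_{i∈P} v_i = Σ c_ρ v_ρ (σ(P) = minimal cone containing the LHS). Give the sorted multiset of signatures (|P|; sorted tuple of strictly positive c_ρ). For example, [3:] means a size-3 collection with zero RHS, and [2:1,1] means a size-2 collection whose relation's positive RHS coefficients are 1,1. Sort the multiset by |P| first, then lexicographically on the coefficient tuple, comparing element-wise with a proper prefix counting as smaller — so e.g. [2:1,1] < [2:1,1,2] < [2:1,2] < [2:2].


15 minimal non-faces of Δ(Σ) (on 10 rays):

  • {1,8}:  v_{1} + v_{8} = 0  so sig = [2:]
  • {5,9}:  v_{5} + v_{9} = 0  so sig = [2:]
  • {1,2}:  v_{1} + v_{2} = v_{7}  so sig = [2:1]
  • {2,6}:  v_{2} + v_{6} = v_{9}  so sig = [2:1]
  • {3,4}:  v_{3} + v_{4} = v_{5}  so sig = [2:1]
  • {3,6}:  v_{3} + v_{6} = v_{10}  so sig = [2:1]
  • {7,8}:  v_{7} + v_{8} = v_{2}  so sig = [2:1]
  • {3,9}:  v_{3} + v_{9} = v_{2} + v_{10}  so sig = [2:1,1]
  • {5,6}:  v_{5} + v_{6} = v_{4} + v_{10}  so sig = [2:1,1]
  • {6,7}:  v_{6} + v_{7} = v_{1} + v_{9}  so sig = [2:1,1]
  • {1,3}:  v_{1} + v_{3} = v_{5} + v_{7} + v_{10}  so sig = [2:1,1,1]
  • {2,4,10}:  v_{2} + v_{4} + v_{10} = 0  so sig = [3:]
  • {2,5,10}:  v_{2} + v_{5} + v_{10} = v_{3}  so sig = [3:1]
  • {4,7,10}:  v_{4} + v_{7} + v_{10} = v_{1}  so sig = [3:1]
  • {4,9,10}:  v_{4} + v_{9} + v_{10} = v_{6}  so sig = [3:1]

Hence PRS(X_Σ) =
[[2:], [2:], [2:1], [2:1], [2:1], [2:1], [2:1], [2:1,1], [2:1,1], [2:1,1], [2:1,1,1], [3:], [3:1], [3:1], [3:1]]


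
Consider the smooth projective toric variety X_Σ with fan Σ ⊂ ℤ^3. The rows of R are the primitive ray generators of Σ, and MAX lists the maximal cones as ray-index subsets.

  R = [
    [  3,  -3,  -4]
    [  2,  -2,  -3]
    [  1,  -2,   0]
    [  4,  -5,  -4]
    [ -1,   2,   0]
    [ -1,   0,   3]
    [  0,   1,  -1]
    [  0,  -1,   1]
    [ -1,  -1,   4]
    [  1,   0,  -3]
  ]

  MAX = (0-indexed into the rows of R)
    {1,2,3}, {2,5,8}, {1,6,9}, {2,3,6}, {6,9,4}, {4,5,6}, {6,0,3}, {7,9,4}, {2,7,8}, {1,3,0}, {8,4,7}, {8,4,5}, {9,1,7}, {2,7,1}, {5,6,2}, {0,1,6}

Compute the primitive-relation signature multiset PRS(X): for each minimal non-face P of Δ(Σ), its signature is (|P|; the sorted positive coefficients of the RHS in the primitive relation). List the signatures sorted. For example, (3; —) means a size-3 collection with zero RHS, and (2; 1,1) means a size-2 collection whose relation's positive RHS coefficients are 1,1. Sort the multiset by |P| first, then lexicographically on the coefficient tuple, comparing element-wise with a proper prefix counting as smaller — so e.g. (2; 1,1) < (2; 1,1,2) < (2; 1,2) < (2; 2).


|primitive collections| = 23. Relations:

  {2,4}:  v_{2} + v_{4} = 0  →  sig = (2; —)
  {5,9}:  v_{5} + v_{9} = 0  →  sig = (2; —)
  {6,7}:  v_{6} + v_{7} = 0  →  sig = (2; —)
  {0,2}:  v_{0} + v_{2} = v_{3}  →  sig = (2; 1)
  {1,4}:  v_{1} + v_{4} = v_{9}  →  sig = (2; 1)
  {1,5}:  v_{1} + v_{5} = v_{2}  →  sig = (2; 1)
  {2,9}:  v_{2} + v_{9} = v_{1}  →  sig = (2; 1)
  {3,4}:  v_{3} + v_{4} = v_{0}  →  sig = (2; 1)
  {5,7}:  v_{5} + v_{7} = v_{8}  →  sig = (2; 1)
  {6,8}:  v_{6} + v_{8} = v_{5}  →  sig = (2; 1)
  {8,9}:  v_{8} + v_{9} = v_{7}  →  sig = (2; 1)
  {0,4}:  v_{0} + v_{4} = v_{1} + v_{6}  →  sig = (2; 1,1)
  {0,7}:  v_{0} + v_{7} = v_{1} + v_{2}  →  sig = (2; 1,1)
  {1,8}:  v_{1} + v_{8} = v_{2} + v_{7}  →  sig = (2; 1,1)
  {3,9}:  v_{3} + v_{9} = v_{0} + v_{1}  →  sig = (2; 1,1)
  {0,5}:  v_{0} + v_{5} = 2·v_{2} + v_{6}  →  sig = (2; 1,2)
  {0,9}:  v_{0} + v_{9} = 2·v_{1} + v_{6}  →  sig = (2; 1,2)
  {3,7}:  v_{3} + v_{7} = v_{1} + 2·v_{2}  →  sig = (2; 1,2)
  {3,5}:  v_{3} + v_{5} = 3·v_{2} + v_{6}  →  sig = (2; 1,3)
  {0,8}:  v_{0} + v_{8} = 2·v_{2}  →  sig = (2; 2)
  {3,8}:  v_{3} + v_{8} = 3·v_{2}  →  sig = (2; 3)
  {1,2,6}:  v_{1} + v_{2} + v_{6} = v_{0}  →  sig = (3; 1)
  {1,3,6}:  v_{1} + v_{3} + v_{6} = 2·v_{0}  →  sig = (3; 2)

Signatures (|P|; sorted positive RHS coefficients), sorted:
    |P|=2: 21 collections, coeffs (), (), (), (1), (1), (1), (1), (1), (1), (1), (1), (1,1), (1,1), (1,1), (1,1), (1,2), (1,2), (1,2), (1,3), (2), (3)
    |P|=3: 2 collections, coeffs (1), (2)


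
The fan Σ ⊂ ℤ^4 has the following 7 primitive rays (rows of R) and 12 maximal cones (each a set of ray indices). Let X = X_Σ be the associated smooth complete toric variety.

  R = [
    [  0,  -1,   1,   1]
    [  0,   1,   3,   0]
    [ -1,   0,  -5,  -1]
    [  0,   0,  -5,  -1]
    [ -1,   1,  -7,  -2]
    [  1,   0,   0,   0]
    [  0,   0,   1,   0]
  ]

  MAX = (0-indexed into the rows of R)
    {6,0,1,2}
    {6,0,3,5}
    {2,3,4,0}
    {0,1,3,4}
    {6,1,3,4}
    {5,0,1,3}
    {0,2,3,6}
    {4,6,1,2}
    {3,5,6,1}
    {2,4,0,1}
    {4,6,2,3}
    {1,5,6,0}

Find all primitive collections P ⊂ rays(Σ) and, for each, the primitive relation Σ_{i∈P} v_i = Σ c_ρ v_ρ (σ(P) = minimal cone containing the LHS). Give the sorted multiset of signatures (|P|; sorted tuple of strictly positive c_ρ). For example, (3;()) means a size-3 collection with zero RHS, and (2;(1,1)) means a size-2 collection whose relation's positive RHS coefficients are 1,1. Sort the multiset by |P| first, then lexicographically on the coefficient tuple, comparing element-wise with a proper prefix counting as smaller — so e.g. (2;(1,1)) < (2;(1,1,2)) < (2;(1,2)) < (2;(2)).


5 collections generate NE(X_Σ); each relation:

  P={2,5}:  v_{2} + v_{5} = v_{3}  →  sig = (2;(1))
  P={4,5}:  v_{4} + v_{5} = v_{1} + 2·v_{3}  →  sig = (2;(1,2))
  P={0,4,6}:  v_{0} + v_{4} + v_{6} = v_{2}  →  sig = (3;(1))
  P={1,2,3}:  v_{1} + v_{2} + v_{3} = v_{4}  →  sig = (3;(1))
  P={0,1,3,6}:  v_{0} + v_{1} + v_{3} + v_{6} = 0  →  sig = (4;())

Signatures (|P|; sorted positive RHS coefficients), sorted:
    (2;(1))
    (2;(1,2))
    (3;(1))
    (3;(1))
    (4;())


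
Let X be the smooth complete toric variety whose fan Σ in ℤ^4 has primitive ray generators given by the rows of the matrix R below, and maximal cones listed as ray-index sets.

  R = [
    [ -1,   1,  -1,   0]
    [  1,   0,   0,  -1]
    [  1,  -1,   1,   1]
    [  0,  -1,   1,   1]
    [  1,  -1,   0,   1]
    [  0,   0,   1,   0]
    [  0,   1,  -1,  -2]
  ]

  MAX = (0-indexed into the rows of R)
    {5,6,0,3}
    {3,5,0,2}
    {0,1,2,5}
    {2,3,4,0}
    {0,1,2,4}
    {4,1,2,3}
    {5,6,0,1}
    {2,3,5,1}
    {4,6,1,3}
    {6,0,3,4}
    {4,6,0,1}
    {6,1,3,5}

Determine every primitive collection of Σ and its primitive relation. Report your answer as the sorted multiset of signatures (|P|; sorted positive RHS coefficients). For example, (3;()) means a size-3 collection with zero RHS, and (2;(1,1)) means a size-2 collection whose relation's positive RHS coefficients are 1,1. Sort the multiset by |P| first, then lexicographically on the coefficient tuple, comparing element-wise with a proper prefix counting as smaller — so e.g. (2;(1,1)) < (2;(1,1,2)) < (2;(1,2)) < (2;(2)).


3 collections generate NE(X_Σ); each relation:

  P = {2,6}:  v_{2} + v_{6} = v_{1}  →  sig = (2;(1))
  P = {4,5}:  v_{4} + v_{5} = v_{2}  →  sig = (2;(1))
  P = {0,1,3}:  v_{0} + v_{1} + v_{3} = 0  →  sig = (3;())

Sorted signature multiset PRS(X):
    |P|=2: 2 collections, coeffs (1), (1)
    |P|=3: 1 collection, coeffs ()


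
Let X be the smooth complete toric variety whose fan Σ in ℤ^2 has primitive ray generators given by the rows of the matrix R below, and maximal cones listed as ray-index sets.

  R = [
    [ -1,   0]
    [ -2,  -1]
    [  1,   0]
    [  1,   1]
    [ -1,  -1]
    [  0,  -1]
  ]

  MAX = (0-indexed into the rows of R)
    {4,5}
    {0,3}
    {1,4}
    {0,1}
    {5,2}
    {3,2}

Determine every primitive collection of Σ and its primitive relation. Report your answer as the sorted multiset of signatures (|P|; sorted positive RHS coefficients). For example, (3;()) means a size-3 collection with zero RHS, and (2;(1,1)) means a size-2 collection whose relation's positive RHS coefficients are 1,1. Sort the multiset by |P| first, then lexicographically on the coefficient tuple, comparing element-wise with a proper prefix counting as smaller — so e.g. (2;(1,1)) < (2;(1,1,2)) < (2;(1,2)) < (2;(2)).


9 minimal non-faces of Δ(Σ) (on 6 rays):

  {0,2}:  v_{0} + v_{2} = 0  ⇒ sig = (2;())
  {3,4}:  v_{3} + v_{4} = 0  ⇒ sig = (2;())
  {0,4}:  v_{0} + v_{4} = v_{1}  ⇒ sig = (2;(1))
  {0,5}:  v_{0} + v_{5} = v_{4}  ⇒ sig = (2;(1))
  {1,2}:  v_{1} + v_{2} = v_{4}  ⇒ sig = (2;(1))
  {1,3}:  v_{1} + v_{3} = v_{0}  ⇒ sig = (2;(1))
  {2,4}:  v_{2} + v_{4} = v_{5}  ⇒ sig = (2;(1))
  {3,5}:  v_{3} + v_{5} = v_{2}  ⇒ sig = (2;(1))
  {1,5}:  v_{1} + v_{5} = 2·v_{4}  ⇒ sig = (2;(2))

Hence PRS(X_Σ) =
[(2;()), (2;()), (2;(1)), (2;(1)), (2;(1)), (2;(1)), (2;(1)), (2;(1)), (2;(2))]


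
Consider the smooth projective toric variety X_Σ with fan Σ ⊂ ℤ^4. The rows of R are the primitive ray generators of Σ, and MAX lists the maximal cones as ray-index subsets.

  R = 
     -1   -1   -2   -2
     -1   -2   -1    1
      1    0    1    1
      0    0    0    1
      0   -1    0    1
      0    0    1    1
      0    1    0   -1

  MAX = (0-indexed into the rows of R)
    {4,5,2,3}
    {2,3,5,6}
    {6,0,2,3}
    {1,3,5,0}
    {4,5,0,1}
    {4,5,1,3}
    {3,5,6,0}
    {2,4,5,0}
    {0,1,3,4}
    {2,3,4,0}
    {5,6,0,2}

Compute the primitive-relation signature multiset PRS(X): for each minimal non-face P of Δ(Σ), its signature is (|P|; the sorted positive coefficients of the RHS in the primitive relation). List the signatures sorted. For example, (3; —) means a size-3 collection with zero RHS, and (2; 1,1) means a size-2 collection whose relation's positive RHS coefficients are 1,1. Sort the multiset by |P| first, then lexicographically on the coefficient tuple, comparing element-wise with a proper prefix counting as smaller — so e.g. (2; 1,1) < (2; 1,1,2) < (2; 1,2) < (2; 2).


The 5 primitive collections of Σ (r=7, n=4):

  {4,6}:  v_{4} + v_{6} = 0 ; sig = (2; —)
  {1,6}:  v_{1} + v_{6} = v_{0} + v_{3} + v_{5} ; sig = (2; 1,1,1)
  {1,2}:  v_{1} + v_{2} = 2·v_{4} ; sig = (2; 2)
  {0,2,3,5}:  v_{0} + v_{2} + v_{3} + v_{5} = v_{4} ; sig = (4; 1)
  {0,3,4,5}:  v_{0} + v_{3} + v_{4} + v_{5} = v_{1} ; sig = (4; 1)

Sorted signature multiset PRS(X):
    (2; —)
    (2; 1,1,1)
    (2; 2)
    (4; 1)
    (4; 1)


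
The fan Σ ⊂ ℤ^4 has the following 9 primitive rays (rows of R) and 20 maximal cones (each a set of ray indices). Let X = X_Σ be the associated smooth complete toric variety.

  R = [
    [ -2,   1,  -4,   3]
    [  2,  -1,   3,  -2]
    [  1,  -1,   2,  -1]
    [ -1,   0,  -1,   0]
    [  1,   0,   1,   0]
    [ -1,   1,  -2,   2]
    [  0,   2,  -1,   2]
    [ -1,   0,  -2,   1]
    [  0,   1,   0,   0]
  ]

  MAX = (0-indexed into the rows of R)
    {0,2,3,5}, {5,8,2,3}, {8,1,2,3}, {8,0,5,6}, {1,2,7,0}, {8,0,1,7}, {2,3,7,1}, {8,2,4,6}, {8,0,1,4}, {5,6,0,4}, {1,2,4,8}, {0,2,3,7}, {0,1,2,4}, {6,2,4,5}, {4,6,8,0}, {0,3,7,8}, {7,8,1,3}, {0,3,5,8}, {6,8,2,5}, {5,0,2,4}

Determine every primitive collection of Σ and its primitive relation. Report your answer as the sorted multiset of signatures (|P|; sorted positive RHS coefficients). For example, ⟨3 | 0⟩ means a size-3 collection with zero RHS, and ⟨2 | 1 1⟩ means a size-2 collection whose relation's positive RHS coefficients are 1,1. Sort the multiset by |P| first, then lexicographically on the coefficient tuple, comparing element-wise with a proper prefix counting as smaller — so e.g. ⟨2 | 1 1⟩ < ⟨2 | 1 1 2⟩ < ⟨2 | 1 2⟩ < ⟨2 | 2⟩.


Primitive collections (12):

  • {3,4}:  v_{3} + v_{4} = 0  ⇒ sig = ⟨2 | 0⟩
  • {1,5}:  v_{1} + v_{5} = v_{4}  ⇒ sig = ⟨2 | 1⟩
  • {5,7}:  v_{5} + v_{7} = v_{0}  ⇒ sig = ⟨2 | 1⟩
  • {3,6}:  v_{3} + v_{6} = v_{5} + v_{8}  ⇒ sig = ⟨2 | 1 1⟩
  • {4,7}:  v_{4} + v_{7} = v_{0} + v_{1}  ⇒ sig = ⟨2 | 1 1⟩
  • {6,7}:  v_{6} + v_{7} = v_{0} + v_{4} + v_{8}  ⇒ sig = ⟨2 | 1 1 1⟩
  • {1,6}:  v_{1} + v_{6} = 2·v_{4} + v_{8}  ⇒ sig = ⟨2 | 1 2⟩
  • {2,7,8}:  v_{2} + v_{7} + v_{8} = 0  ⇒ sig = ⟨3 | 0⟩
  • {0,1,3}:  v_{0} + v_{1} + v_{3} = v_{7}  ⇒ sig = ⟨3 | 1⟩
  • {0,2,8}:  v_{0} + v_{2} + v_{8} = v_{5}  ⇒ sig = ⟨3 | 1⟩
  • {4,5,8}:  v_{4} + v_{5} + v_{8} = v_{6}  ⇒ sig = ⟨3 | 1⟩
  • {0,2,6}:  v_{0} + v_{2} + v_{6} = v_{4} + 2·v_{5}  ⇒ sig = ⟨3 | 1 2⟩

Signatures (|P|; sorted positive RHS coefficients), sorted:
[⟨2 | 0⟩, ⟨2 | 1⟩, ⟨2 | 1⟩, ⟨2 | 1 1⟩, ⟨2 | 1 1⟩, ⟨2 | 1 1 1⟩, ⟨2 | 1 2⟩, ⟨3 | 0⟩, ⟨3 | 1⟩, ⟨3 | 1⟩, ⟨3 | 1⟩, ⟨3 | 1 2⟩]


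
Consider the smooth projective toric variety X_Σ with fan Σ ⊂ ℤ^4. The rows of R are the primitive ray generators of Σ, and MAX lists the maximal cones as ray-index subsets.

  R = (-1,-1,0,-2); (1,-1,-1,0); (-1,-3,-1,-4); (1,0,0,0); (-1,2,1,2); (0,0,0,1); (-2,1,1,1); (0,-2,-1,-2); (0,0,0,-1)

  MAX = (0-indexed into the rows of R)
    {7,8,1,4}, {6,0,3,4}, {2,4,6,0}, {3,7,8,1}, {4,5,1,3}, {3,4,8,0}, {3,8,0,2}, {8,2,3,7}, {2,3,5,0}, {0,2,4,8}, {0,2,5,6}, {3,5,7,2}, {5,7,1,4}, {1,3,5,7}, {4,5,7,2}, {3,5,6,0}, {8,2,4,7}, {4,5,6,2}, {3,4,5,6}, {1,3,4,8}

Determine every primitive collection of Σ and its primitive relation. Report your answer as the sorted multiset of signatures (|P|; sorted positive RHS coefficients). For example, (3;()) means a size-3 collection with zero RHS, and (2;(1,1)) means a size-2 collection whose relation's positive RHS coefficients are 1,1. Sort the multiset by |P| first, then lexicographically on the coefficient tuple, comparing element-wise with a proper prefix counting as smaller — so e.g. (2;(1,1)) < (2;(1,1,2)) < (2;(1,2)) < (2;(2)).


The 11 primitive collections of Σ (r=9, n=4):

  P={5,8}:  v_{5} + v_{8} = 0  ⇒ sig = (2;())
  P={0,1}:  v_{0} + v_{1} = v_{7}  ⇒ sig = (2;(1))
  P={0,7}:  v_{0} + v_{7} = v_{2}  ⇒ sig = (2;(1))
  P={6,8}:  v_{6} + v_{8} = v_{0} + v_{4}  ⇒ sig = (2;(1,1))
  P={1,6}:  v_{1} + v_{6} = v_{4} + v_{5} + v_{7}  ⇒ sig = (2;(1,1,1))
  P={6,7}:  v_{6} + v_{7} = v_{2} + v_{4} + v_{5}  ⇒ sig = (2;(1,1,1))
  P={1,2}:  v_{1} + v_{2} = 2·v_{7}  ⇒ sig = (2;(2))
  P={3,4,7}:  v_{3} + v_{4} + v_{7} = 0  ⇒ sig = (3;())
  P={0,4,5}:  v_{0} + v_{4} + v_{5} = v_{6}  ⇒ sig = (3;(1))
  P={2,3,4}:  v_{2} + v_{3} + v_{4} = v_{0}  ⇒ sig = (3;(1))
  P={2,3,6}:  v_{2} + v_{3} + v_{6} = 2·v_{0} + v_{5}  ⇒ sig = (3;(1,2))

Hence PRS(X_Σ) =
    |P|=2: 7 collections, coeffs (), (1), (1), (1,1), (1,1,1), (1,1,1), (2)
    |P|=3: 4 collections, coeffs (), (1), (1), (1,2)


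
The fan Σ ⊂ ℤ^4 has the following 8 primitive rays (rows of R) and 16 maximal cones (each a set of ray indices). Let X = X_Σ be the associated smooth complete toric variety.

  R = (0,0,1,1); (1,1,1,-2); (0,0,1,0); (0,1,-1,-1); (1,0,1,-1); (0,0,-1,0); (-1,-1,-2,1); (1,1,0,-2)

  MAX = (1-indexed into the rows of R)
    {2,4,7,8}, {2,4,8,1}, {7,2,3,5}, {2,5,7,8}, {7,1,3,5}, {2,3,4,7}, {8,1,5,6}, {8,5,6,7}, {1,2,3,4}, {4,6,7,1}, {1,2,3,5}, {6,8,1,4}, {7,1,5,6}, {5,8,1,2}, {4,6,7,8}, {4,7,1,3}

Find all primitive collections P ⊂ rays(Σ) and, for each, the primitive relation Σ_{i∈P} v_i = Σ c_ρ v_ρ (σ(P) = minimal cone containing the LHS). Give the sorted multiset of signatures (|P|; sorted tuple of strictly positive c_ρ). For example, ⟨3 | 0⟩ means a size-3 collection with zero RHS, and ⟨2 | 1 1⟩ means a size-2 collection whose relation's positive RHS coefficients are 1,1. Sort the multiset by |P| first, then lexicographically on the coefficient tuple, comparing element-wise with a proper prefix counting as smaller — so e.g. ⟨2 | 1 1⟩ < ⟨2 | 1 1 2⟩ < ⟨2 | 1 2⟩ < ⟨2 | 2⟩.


Minimal non-faces — 6 found among 8 rays, 16 max cones:

  {3,6}:  v_{3} + v_{6} = 0  ⟹  sig = ⟨2 | 0⟩
  {2,6}:  v_{2} + v_{6} = v_{8}  ⟹  sig = ⟨2 | 1⟩
  {3,8}:  v_{3} + v_{8} = v_{2}  ⟹  sig = ⟨2 | 1⟩
  {4,5}:  v_{4} + v_{5} = v_{8}  ⟹  sig = ⟨2 | 1⟩
  {1,2,7}:  v_{1} + v_{2} + v_{7} = 0  ⟹  sig = ⟨3 | 0⟩
  {1,7,8}:  v_{1} + v_{7} + v_{8} = v_{6}  ⟹  sig = ⟨3 | 1⟩

Sorted signature multiset PRS(X):
    |P|=2: 4 collections, coeffs (), (1), (1), (1)
    |P|=3: 2 collections, coeffs (), (1)


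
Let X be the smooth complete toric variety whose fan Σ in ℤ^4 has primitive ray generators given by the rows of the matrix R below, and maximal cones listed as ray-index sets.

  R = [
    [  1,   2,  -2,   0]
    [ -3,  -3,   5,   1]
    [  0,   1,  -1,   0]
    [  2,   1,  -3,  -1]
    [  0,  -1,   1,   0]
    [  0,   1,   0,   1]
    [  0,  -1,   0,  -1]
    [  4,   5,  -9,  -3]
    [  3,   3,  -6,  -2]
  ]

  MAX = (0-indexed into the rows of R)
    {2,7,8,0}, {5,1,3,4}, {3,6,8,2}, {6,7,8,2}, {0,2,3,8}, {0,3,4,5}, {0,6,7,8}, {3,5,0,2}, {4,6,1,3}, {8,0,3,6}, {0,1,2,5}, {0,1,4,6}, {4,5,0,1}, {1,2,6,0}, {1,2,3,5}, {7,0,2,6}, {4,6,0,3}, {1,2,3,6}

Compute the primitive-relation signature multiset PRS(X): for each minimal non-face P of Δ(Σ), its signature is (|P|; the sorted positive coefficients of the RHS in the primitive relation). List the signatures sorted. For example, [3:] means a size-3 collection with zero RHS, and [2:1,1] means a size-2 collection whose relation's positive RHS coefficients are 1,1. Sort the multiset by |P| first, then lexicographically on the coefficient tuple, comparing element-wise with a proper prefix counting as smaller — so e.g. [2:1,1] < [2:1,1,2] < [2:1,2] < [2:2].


|primitive collections| = 12. Relations:

  P = {2,4}:  v_{2} + v_{4} = 0 — sig = [2:]
  P = {5,6}:  v_{5} + v_{6} = 0 — sig = [2:]
  P = {1,8}:  v_{1} + v_{8} = v_{2} + v_{6} — sig = [2:1,1]
  P = {4,7}:  v_{4} + v_{7} = v_{0} + v_{6} + v_{8} — sig = [2:1,1,1]
  P = {4,8}:  v_{4} + v_{8} = v_{0} + v_{3} + v_{6} — sig = [2:1,1,1]
  P = {5,7}:  v_{5} + v_{7} = v_{0} + v_{2} + v_{8} — sig = [2:1,1,1]
  P = {5,8}:  v_{5} + v_{8} = v_{0} + v_{2} + v_{3} — sig = [2:1,1,1]
  P = {1,7}:  v_{1} + v_{7} = v_{0} + 2·v_{2} + 2·v_{6} — sig = [2:1,2,2]
  P = {3,7}:  v_{3} + v_{7} = 2·v_{8} — sig = [2:2]
  P = {0,1,3}:  v_{0} + v_{1} + v_{3} = 0 — sig = [3:]
  P = {0,2,3,6}:  v_{0} + v_{2} + v_{3} + v_{6} = v_{8} — sig = [4:1]
  P = {0,2,6,8}:  v_{0} + v_{2} + v_{6} + v_{8} = v_{7} — sig = [4:1]

Signatures (|P|; sorted positive RHS coefficients), sorted:
{ [2:] ×2,  [2:1,1],  [2:1,1,1] ×4,  [2:1,2,2],  [2:2],  [3:],  [4:1] ×2 }


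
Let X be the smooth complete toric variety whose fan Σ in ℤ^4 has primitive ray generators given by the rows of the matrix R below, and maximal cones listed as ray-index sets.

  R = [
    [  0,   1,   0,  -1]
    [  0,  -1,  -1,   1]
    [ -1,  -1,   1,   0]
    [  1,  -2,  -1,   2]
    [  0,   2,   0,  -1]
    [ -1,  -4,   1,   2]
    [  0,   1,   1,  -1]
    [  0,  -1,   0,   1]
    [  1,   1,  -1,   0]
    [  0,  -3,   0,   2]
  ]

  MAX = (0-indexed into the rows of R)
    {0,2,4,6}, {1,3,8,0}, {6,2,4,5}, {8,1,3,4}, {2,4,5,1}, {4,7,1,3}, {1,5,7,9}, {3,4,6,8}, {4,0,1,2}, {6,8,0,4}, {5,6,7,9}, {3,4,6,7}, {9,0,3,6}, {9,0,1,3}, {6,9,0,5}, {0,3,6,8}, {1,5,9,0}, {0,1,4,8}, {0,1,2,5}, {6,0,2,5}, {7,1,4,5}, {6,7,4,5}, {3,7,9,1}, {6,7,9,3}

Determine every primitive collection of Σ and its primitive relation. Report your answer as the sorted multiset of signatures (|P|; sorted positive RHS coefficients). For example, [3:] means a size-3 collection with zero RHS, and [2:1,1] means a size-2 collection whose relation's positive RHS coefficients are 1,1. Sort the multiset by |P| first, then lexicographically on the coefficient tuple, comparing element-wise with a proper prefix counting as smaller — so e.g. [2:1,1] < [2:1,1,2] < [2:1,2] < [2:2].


13 minimal non-faces of Δ(Σ) (on 10 rays):

  • {0,7}:  v_{0} + v_{7} = 0  ⟹  sig = [2:]
  • {1,6}:  v_{1} + v_{6} = 0  ⟹  sig = [2:]
  • {2,8}:  v_{2} + v_{8} = 0  ⟹  sig = [2:]
  • {2,3}:  v_{2} + v_{3} = v_{9}  ⟹  sig = [2:1]
  • {2,9}:  v_{2} + v_{9} = v_{5}  ⟹  sig = [2:1]
  • {4,9}:  v_{4} + v_{9} = v_{7}  ⟹  sig = [2:1]
  • {5,8}:  v_{5} + v_{8} = v_{9}  ⟹  sig = [2:1]
  • {8,9}:  v_{8} + v_{9} = v_{3}  ⟹  sig = [2:1]
  • {2,7}:  v_{2} + v_{7} = v_{4} + v_{5}  ⟹  sig = [2:1,1]
  • {7,8}:  v_{7} + v_{8} = v_{3} + v_{4}  ⟹  sig = [2:1,1]
  • {3,5}:  v_{3} + v_{5} = 2·v_{9}  ⟹  sig = [2:2]
  • {0,3,4}:  v_{0} + v_{3} + v_{4} = v_{8}  ⟹  sig = [3:1]
  • {0,4,5}:  v_{0} + v_{4} + v_{5} = v_{2}  ⟹  sig = [3:1]

Hence PRS(X_Σ) =
[[2:], [2:], [2:], [2:1], [2:1], [2:1], [2:1], [2:1], [2:1,1], [2:1,1], [2:2], [3:1], [3:1]]


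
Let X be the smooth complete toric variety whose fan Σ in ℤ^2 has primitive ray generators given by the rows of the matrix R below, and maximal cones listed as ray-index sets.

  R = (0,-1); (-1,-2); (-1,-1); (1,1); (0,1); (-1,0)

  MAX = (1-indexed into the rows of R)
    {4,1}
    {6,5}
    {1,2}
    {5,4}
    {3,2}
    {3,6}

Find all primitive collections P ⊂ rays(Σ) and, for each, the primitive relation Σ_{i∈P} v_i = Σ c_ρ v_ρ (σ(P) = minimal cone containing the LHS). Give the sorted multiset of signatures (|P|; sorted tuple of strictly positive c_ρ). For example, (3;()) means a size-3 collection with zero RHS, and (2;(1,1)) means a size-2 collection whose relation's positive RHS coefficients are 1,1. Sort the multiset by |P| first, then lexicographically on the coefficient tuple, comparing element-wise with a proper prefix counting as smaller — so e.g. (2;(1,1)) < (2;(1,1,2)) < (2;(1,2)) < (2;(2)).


9 collections generate NE(X_Σ); each relation:

  P = {1,5}:  v_{1} + v_{5} = 0 ; sig = (2;())
  P = {3,4}:  v_{3} + v_{4} = 0 ; sig = (2;())
  P = {1,3}:  v_{1} + v_{3} = v_{2} ; sig = (2;(1))
  P = {1,6}:  v_{1} + v_{6} = v_{3} ; sig = (2;(1))
  P = {2,4}:  v_{2} + v_{4} = v_{1} ; sig = (2;(1))
  P = {2,5}:  v_{2} + v_{5} = v_{3} ; sig = (2;(1))
  P = {3,5}:  v_{3} + v_{5} = v_{6} ; sig = (2;(1))
  P = {4,6}:  v_{4} + v_{6} = v_{5} ; sig = (2;(1))
  P = {2,6}:  v_{2} + v_{6} = 2·v_{3} ; sig = (2;(2))

Hence PRS(X_Σ) =
    (2;())
    (2;())
    (2;(1))
    (2;(1))
    (2;(1))
    (2;(1))
    (2;(1))
    (2;(1))
    (2;(2))


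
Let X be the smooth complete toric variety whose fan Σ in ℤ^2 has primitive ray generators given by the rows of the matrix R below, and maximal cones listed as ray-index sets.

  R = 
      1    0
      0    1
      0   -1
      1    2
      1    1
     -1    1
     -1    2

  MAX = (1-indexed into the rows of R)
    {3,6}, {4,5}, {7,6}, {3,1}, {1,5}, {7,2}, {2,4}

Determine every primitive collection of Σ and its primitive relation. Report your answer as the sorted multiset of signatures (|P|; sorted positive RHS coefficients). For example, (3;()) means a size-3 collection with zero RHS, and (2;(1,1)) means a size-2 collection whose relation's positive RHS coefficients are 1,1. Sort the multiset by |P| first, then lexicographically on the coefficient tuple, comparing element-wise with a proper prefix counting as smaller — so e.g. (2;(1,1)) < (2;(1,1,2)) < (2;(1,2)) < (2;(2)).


|primitive collections| = 14. Relations:

  P = {2,3}:  v_{2} + v_{3} = 0  ⟹  sig = (2;())
  P = {1,2}:  v_{1} + v_{2} = v_{5}  ⟹  sig = (2;(1))
  P = {1,6}:  v_{1} + v_{6} = v_{2}  ⟹  sig = (2;(1))
  P = {2,5}:  v_{2} + v_{5} = v_{4}  ⟹  sig = (2;(1))
  P = {2,6}:  v_{2} + v_{6} = v_{7}  ⟹  sig = (2;(1))
  P = {3,4}:  v_{3} + v_{4} = v_{5}  ⟹  sig = (2;(1))
  P = {3,5}:  v_{3} + v_{5} = v_{1}  ⟹  sig = (2;(1))
  P = {3,7}:  v_{3} + v_{7} = v_{6}  ⟹  sig = (2;(1))
  P = {1,4}:  v_{1} + v_{4} = 2·v_{5}  ⟹  sig = (2;(2))
  P = {1,7}:  v_{1} + v_{7} = 2·v_{2}  ⟹  sig = (2;(2))
  P = {5,6}:  v_{5} + v_{6} = 2·v_{2}  ⟹  sig = (2;(2))
  P = {4,6}:  v_{4} + v_{6} = 3·v_{2}  ⟹  sig = (2;(3))
  P = {5,7}:  v_{5} + v_{7} = 3·v_{2}  ⟹  sig = (2;(3))
  P = {4,7}:  v_{4} + v_{7} = 4·v_{2}  ⟹  sig = (2;(4))

so the primitive-relation signature multiset is
{ (2;()),  (2;(1)) ×7,  (2;(2)) ×3,  (2;(3)) ×2,  (2;(4)) }


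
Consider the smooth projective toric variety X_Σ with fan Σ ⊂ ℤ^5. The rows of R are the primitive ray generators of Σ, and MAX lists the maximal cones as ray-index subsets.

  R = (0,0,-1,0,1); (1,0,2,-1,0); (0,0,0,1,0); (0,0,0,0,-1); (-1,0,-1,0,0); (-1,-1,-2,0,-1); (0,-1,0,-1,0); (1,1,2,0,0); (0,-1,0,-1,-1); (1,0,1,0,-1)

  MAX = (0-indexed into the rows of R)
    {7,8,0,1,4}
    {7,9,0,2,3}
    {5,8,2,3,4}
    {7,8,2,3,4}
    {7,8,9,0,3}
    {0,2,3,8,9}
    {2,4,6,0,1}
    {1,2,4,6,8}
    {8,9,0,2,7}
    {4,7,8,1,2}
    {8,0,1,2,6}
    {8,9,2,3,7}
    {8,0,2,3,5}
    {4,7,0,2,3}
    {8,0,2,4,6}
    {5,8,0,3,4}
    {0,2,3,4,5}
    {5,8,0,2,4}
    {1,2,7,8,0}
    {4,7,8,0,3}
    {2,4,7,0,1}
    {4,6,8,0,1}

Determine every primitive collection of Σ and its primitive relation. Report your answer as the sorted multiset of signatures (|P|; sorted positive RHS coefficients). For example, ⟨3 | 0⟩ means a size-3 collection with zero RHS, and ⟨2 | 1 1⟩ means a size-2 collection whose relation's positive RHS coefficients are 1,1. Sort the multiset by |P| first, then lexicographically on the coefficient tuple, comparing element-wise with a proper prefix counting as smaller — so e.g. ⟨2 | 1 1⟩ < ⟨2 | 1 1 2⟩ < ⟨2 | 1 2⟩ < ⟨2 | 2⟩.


Δ(Σ) — 10 vertices, 14 min non-faces:

  • {1,5}:  v_{1} + v_{5} = v_{8}  so sig = ⟨2 | 1⟩
  • {3,6}:  v_{3} + v_{6} = v_{8}  so sig = ⟨2 | 1⟩
  • {4,9}:  v_{4} + v_{9} = v_{3}  so sig = ⟨2 | 1⟩
  • {5,7}:  v_{5} + v_{7} = v_{3}  so sig = ⟨2 | 1⟩
  • {6,7}:  v_{6} + v_{7} = v_{1}  so sig = ⟨2 | 1⟩
  • {1,3}:  v_{1} + v_{3} = v_{7} + v_{8}  so sig = ⟨2 | 1 1⟩
  • {5,6}:  v_{5} + v_{6} = v_{0} + v_{2} + v_{4} + 2·v_{8}  so sig = ⟨2 | 1 1 1 2⟩
  • {5,9}:  v_{5} + v_{9} = v_{0} + v_{2} + 2·v_{3} + v_{8}  so sig = ⟨2 | 1 1 1 2⟩
  • {6,9}:  v_{6} + v_{9} = v_{0} + v_{2} + v_{7} + 2·v_{8}  so sig = ⟨2 | 1 1 1 2⟩
  • {1,9}:  v_{1} + v_{9} = v_{0} + v_{2} + 2·v_{7} + 2·v_{8}  so sig = ⟨2 | 1 1 2 2⟩
  • {0,2,4,7,8}:  v_{0} + v_{2} + v_{4} + v_{7} + v_{8} = 0  so sig = ⟨5 | 0⟩
  • {0,1,2,4,8}:  v_{0} + v_{1} + v_{2} + v_{4} + v_{8} = v_{6}  so sig = ⟨5 | 1⟩
  • {0,2,3,4,8}:  v_{0} + v_{2} + v_{3} + v_{4} + v_{8} = v_{5}  so sig = ⟨5 | 1⟩
  • {0,2,3,7,8}:  v_{0} + v_{2} + v_{3} + v_{7} + v_{8} = v_{9}  so sig = ⟨5 | 1⟩

so the primitive-relation signature multiset is
{ ⟨2 | 1⟩ ×5,  ⟨2 | 1 1⟩,  ⟨2 | 1 1 1 2⟩ ×3,  ⟨2 | 1 1 2 2⟩,  ⟨5 | 0⟩,  ⟨5 | 1⟩ ×3 }


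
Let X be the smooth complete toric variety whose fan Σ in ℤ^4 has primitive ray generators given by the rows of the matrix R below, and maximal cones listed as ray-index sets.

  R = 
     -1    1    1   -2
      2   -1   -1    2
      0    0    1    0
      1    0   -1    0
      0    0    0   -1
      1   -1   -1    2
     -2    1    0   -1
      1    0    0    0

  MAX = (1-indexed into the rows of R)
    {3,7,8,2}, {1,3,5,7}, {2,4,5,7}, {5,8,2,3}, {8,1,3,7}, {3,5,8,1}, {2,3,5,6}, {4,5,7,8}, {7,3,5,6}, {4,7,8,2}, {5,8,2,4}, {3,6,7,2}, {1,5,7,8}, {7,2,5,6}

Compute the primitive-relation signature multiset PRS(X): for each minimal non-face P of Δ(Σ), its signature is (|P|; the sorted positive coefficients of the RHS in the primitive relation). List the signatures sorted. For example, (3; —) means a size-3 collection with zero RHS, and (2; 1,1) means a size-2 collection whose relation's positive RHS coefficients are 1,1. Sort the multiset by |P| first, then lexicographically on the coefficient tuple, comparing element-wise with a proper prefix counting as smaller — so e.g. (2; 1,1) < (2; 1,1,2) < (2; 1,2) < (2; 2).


Primitive collections (9):

  • {1,6}:  v_{1} + v_{6} = 0 ; sig = (2; —)
  • {1,2}:  v_{1} + v_{2} = v_{8} ; sig = (2; 1)
  • {3,4}:  v_{3} + v_{4} = v_{8} ; sig = (2; 1)
  • {6,8}:  v_{6} + v_{8} = v_{2} ; sig = (2; 1)
  • {1,4}:  v_{1} + v_{4} = v_{5} + v_{7} + 2·v_{8} ; sig = (2; 1,1,2)
  • {4,6}:  v_{4} + v_{6} = 2·v_{2} + v_{5} + v_{7} ; sig = (2; 1,1,2)
  • {2,3,5,7}:  v_{2} + v_{3} + v_{5} + v_{7} = 0 ; sig = (4; —)
  • {2,5,7,8}:  v_{2} + v_{5} + v_{7} + v_{8} = v_{4} ; sig = (4; 1)
  • {3,5,7,8}:  v_{3} + v_{5} + v_{7} + v_{8} = v_{1} ; sig = (4; 1)

Sorted signature multiset PRS(X):
{ (2; —),  (2; 1) ×3,  (2; 1,1,2) ×2,  (4; —),  (4; 1) ×2 }
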